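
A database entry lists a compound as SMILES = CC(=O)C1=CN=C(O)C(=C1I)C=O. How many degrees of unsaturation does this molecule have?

Degree of unsaturation = (number of rings) + (number of π bonds).
Ring closures in the SMILES: 1.
π bonds: 5 double bonds (each 1 DoU) → 5 DoU from unsaturation.
Total DoU = 1 + 5 = 6.

6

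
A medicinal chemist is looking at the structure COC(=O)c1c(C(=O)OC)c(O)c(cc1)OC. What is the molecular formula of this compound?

Walk through each heavy atom and fill implicit hydrogens from standard valence (C 4, N 3, O 2, S 2, halogen 1); for lowercase aromatic atoms, an aromatic c carries 1 H when it has two neighbours and 0 H with three, and aromatic n carries 0 H:
  atom 1: C, bond orders sum to 1 (valence 4) → 3 H
  atom 2: O, bond orders sum to 2 (valence 2) → 0 H
  atom 3: C, bond orders sum to 4 (valence 4) → 0 H
  atom 4: O, bond orders sum to 2 (valence 2) → 0 H
  atom 5: aromatic c, 3 neighbours → 0 H
  atom 6: aromatic c, 3 neighbours → 0 H
  atom 7: C, bond orders sum to 4 (valence 4) → 0 H
  atom 8: O, bond orders sum to 2 (valence 2) → 0 H
  atom 9: O, bond orders sum to 2 (valence 2) → 0 H
  atom 10: C, bond orders sum to 1 (valence 4) → 3 H
  atom 11: aromatic c, 3 neighbours → 0 H
  atom 12: O, bond orders sum to 1 (valence 2) → 1 H
  atom 13: aromatic c, 3 neighbours → 0 H
  atom 14: aromatic c, 2 neighbours → 1 H
  atom 15: aromatic c, 2 neighbours → 1 H
  atom 16: O, bond orders sum to 2 (valence 2) → 0 H
  atom 17: C, bond orders sum to 1 (valence 4) → 3 H
Totals → C:11, H:12, O:6.

C11H12O6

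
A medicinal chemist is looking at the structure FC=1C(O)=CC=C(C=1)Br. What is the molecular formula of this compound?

C6H4BrFO

Walk through each heavy atom and fill implicit hydrogens from standard valence (C 4, N 3, O 2, S 2, halogen 1):
  atom 1: F (halogen, monovalent) → 0 H
  atom 2: C, bond orders sum to 4 (valence 4) → 0 H
  atom 3: C, bond orders sum to 4 (valence 4) → 0 H
  atom 4: O, bond orders sum to 1 (valence 2) → 1 H
  atom 5: C, bond orders sum to 3 (valence 4) → 1 H
  atom 6: C, bond orders sum to 3 (valence 4) → 1 H
  atom 7: C, bond orders sum to 4 (valence 4) → 0 H
  atom 8: C, bond orders sum to 3 (valence 4) → 1 H
  atom 9: Br (halogen, monovalent) → 0 H
Totals → C:6, H:4, Br:1, F:1, O:1.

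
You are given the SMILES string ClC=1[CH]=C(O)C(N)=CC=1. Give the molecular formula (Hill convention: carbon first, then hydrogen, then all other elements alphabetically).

C6H6ClNO

Walk through each heavy atom and fill implicit hydrogens from standard valence (C 4, N 3, O 2, S 2, halogen 1):
  atom 1: Cl (halogen, monovalent) → 0 H
  atom 2: C, bond orders sum to 4 (valence 4) → 0 H
  atom 3: C with explicit H count 1
  atom 4: C, bond orders sum to 4 (valence 4) → 0 H
  atom 5: O, bond orders sum to 1 (valence 2) → 1 H
  atom 6: C, bond orders sum to 4 (valence 4) → 0 H
  atom 7: N, bond orders sum to 1 (valence 3) → 2 H
  atom 8: C, bond orders sum to 3 (valence 4) → 1 H
  atom 9: C, bond orders sum to 3 (valence 4) → 1 H
Totals → C:6, H:6, Cl:1, N:1, O:1.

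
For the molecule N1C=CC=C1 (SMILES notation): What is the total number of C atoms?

4

Count every carbon token in the SMILES (each C, including those in ring-closure positions and inside branches).
Carbon count: 4.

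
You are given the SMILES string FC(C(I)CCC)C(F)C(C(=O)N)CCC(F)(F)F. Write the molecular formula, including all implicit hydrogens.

Walk through each heavy atom and fill implicit hydrogens from standard valence (C 4, N 3, O 2, S 2, halogen 1):
  atom 1: F (halogen, monovalent) → 0 H
  atom 2: C, bond orders sum to 3 (valence 4) → 1 H
  atom 3: C, bond orders sum to 3 (valence 4) → 1 H
  atom 4: I (halogen, monovalent) → 0 H
  atom 5: C, bond orders sum to 2 (valence 4) → 2 H
  atom 6: C, bond orders sum to 2 (valence 4) → 2 H
  atom 7: C, bond orders sum to 1 (valence 4) → 3 H
  atom 8: C, bond orders sum to 3 (valence 4) → 1 H
  atom 9: F (halogen, monovalent) → 0 H
  atom 10: C, bond orders sum to 3 (valence 4) → 1 H
  atom 11: C, bond orders sum to 4 (valence 4) → 0 H
  atom 12: O, bond orders sum to 2 (valence 2) → 0 H
  atom 13: N, bond orders sum to 1 (valence 3) → 2 H
  atom 14: C, bond orders sum to 2 (valence 4) → 2 H
  atom 15: C, bond orders sum to 2 (valence 4) → 2 H
  atom 16: C, bond orders sum to 4 (valence 4) → 0 H
  atom 17: F (halogen, monovalent) → 0 H
  atom 18: F (halogen, monovalent) → 0 H
  atom 19: F (halogen, monovalent) → 0 H
Totals → C:11, H:17, F:5, I:1, N:1, O:1.
In Hill order: C11H17F5INO.

C11H17F5INO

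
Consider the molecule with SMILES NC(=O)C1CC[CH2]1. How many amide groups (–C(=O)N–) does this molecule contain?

1

The amide motif appears at heavy-atom position 2 in the SMILES.
Amide count: 1.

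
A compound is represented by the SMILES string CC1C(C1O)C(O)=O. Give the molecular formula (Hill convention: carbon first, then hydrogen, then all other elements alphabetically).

Walk through each heavy atom and fill implicit hydrogens from standard valence (C 4, N 3, O 2, S 2, halogen 1):
  atom 1: C, bond orders sum to 1 (valence 4) → 3 H
  atom 2: C, bond orders sum to 3 (valence 4) → 1 H
  atom 3: C, bond orders sum to 3 (valence 4) → 1 H
  atom 4: C, bond orders sum to 3 (valence 4) → 1 H
  atom 5: O, bond orders sum to 1 (valence 2) → 1 H
  atom 6: C, bond orders sum to 4 (valence 4) → 0 H
  atom 7: O, bond orders sum to 1 (valence 2) → 1 H
  atom 8: O, bond orders sum to 2 (valence 2) → 0 H
Totals → C:5, H:8, O:3.

C5H8O3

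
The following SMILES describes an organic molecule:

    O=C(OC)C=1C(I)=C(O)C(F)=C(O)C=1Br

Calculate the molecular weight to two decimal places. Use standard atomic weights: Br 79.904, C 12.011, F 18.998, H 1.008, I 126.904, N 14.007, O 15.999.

390.93 g/mol

First, the molecular formula is C8H5BrFIO4 (counting implicit H from valence).
  Br: 1 × 79.904 = 79.904
  C: 8 × 12.011 = 96.088
  F: 1 × 18.998 = 18.998
  H: 5 × 1.008 = 5.040
  I: 1 × 126.904 = 126.904
  O: 4 × 15.999 = 63.996
Sum: 1×79.904 + 8×12.011 + 1×18.998 + 5×1.008 + 1×126.904 + 4×15.999 = 390.930 → 390.93 g/mol.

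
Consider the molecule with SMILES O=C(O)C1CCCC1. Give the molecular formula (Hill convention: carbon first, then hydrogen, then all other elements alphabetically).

C6H10O2

Walk through each heavy atom and fill implicit hydrogens from standard valence (C 4, N 3, O 2, S 2, halogen 1):
  atom 1: O, bond orders sum to 2 (valence 2) → 0 H
  atom 2: C, bond orders sum to 4 (valence 4) → 0 H
  atom 3: O, bond orders sum to 1 (valence 2) → 1 H
  atom 4: C, bond orders sum to 3 (valence 4) → 1 H
  atom 5: C, bond orders sum to 2 (valence 4) → 2 H
  atom 6: C, bond orders sum to 2 (valence 4) → 2 H
  atom 7: C, bond orders sum to 2 (valence 4) → 2 H
  atom 8: C, bond orders sum to 2 (valence 4) → 2 H
Totals → C:6, H:10, O:2.
In Hill order: C6H10O2.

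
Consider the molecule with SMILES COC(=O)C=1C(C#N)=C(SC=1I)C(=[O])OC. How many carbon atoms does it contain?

9

Count every carbon token in the SMILES (each C, including those in ring-closure positions and inside branches).
Carbon count: 9.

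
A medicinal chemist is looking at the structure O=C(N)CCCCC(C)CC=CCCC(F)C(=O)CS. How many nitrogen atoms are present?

Scan the SMILES for N atoms (remember two-letter symbols like Cl and Br are single atoms).
Nitrogen count: 1.

1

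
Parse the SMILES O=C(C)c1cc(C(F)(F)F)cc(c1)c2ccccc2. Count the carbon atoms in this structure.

Count every carbon token in the SMILES (each C, including those in ring-closure positions and inside branches).
Carbon count: 15.

15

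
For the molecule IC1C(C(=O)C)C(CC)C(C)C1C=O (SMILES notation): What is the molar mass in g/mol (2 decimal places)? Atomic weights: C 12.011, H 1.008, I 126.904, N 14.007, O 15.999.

308.16 g/mol

First, the molecular formula is C11H17IO2 (counting implicit H from valence).
  C: 11 × 12.011 = 132.121
  H: 17 × 1.008 = 17.136
  I: 1 × 126.904 = 126.904
  O: 2 × 15.999 = 31.998
Sum: 11×12.011 + 17×1.008 + 1×126.904 + 2×15.999 = 308.159 → 308.16 g/mol.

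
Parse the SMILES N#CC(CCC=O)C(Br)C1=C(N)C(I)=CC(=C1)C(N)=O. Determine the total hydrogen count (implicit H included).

Walk through each heavy atom and fill implicit hydrogens from standard valence (C 4, N 3, O 2, S 2, halogen 1):
  atom 1: N, bond orders sum to 3 (valence 3) → 0 H
  atom 2: C, bond orders sum to 4 (valence 4) → 0 H
  atom 3: C, bond orders sum to 3 (valence 4) → 1 H
  atom 4: C, bond orders sum to 2 (valence 4) → 2 H
  atom 5: C, bond orders sum to 2 (valence 4) → 2 H
  atom 6: C, bond orders sum to 3 (valence 4) → 1 H
  atom 7: O, bond orders sum to 2 (valence 2) → 0 H
  atom 8: C, bond orders sum to 3 (valence 4) → 1 H
  atom 9: Br (halogen, monovalent) → 0 H
  atom 10: C, bond orders sum to 4 (valence 4) → 0 H
  atom 11: C, bond orders sum to 4 (valence 4) → 0 H
  atom 12: N, bond orders sum to 1 (valence 3) → 2 H
  atom 13: C, bond orders sum to 4 (valence 4) → 0 H
  atom 14: I (halogen, monovalent) → 0 H
  atom 15: C, bond orders sum to 3 (valence 4) → 1 H
  atom 16: C, bond orders sum to 4 (valence 4) → 0 H
  atom 17: C, bond orders sum to 3 (valence 4) → 1 H
  atom 18: C, bond orders sum to 4 (valence 4) → 0 H
  atom 19: N, bond orders sum to 1 (valence 3) → 2 H
  atom 20: O, bond orders sum to 2 (valence 2) → 0 H
Total hydrogens: 13.

13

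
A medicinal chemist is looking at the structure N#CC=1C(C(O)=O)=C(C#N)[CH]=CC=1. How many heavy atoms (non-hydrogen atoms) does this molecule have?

13

Every atom symbol written in the SMILES (organic subset) is one heavy atom; implicit H are not written.
Heavy atoms by element → C:9, N:2, O:2.
Total: 13.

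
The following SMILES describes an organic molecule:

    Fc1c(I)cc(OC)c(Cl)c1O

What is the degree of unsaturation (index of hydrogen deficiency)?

Molecular formula: C7H5ClFIO2.
DoU = (2C + 2 + N − H − X) / 2, where X is the halogen count and O/S are ignored.
    = (2·7 + 2 + 0 − 5 − 3) / 2 = 8 / 2 = 4.

4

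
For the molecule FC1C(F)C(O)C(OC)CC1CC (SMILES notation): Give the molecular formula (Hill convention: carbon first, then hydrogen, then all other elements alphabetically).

Walk through each heavy atom and fill implicit hydrogens from standard valence (C 4, N 3, O 2, S 2, halogen 1):
  atom 1: F (halogen, monovalent) → 0 H
  atom 2: C, bond orders sum to 3 (valence 4) → 1 H
  atom 3: C, bond orders sum to 3 (valence 4) → 1 H
  atom 4: F (halogen, monovalent) → 0 H
  atom 5: C, bond orders sum to 3 (valence 4) → 1 H
  atom 6: O, bond orders sum to 1 (valence 2) → 1 H
  atom 7: C, bond orders sum to 3 (valence 4) → 1 H
  atom 8: O, bond orders sum to 2 (valence 2) → 0 H
  atom 9: C, bond orders sum to 1 (valence 4) → 3 H
  atom 10: C, bond orders sum to 2 (valence 4) → 2 H
  atom 11: C, bond orders sum to 3 (valence 4) → 1 H
  atom 12: C, bond orders sum to 2 (valence 4) → 2 H
  atom 13: C, bond orders sum to 1 (valence 4) → 3 H
Totals → C:9, H:16, F:2, O:2.
In Hill order: C9H16F2O2.

C9H16F2O2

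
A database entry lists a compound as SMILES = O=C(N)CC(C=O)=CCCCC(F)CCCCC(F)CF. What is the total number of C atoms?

15

Count every carbon token in the SMILES (each C, including those in ring-closure positions and inside branches).
Carbon count: 15.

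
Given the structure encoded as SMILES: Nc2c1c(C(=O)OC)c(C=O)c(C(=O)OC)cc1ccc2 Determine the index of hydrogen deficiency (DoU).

Molecular formula: C15H13NO5.
DoU = (2C + 2 + N − H − X) / 2, where X is the halogen count and O/S are ignored.
    = (2·15 + 2 + 1 − 13 − 0) / 2 = 20 / 2 = 10.

10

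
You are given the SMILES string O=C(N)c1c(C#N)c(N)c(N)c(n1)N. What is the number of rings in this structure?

1

In SMILES, each pair of matching ring-closure digits denotes one ring-closing bond; the number of such bonds equals the number of independent rings.
Ring-closure bonds here: 1.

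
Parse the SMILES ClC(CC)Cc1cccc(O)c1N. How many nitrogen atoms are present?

Scan the SMILES for N atoms (remember two-letter symbols like Cl and Br are single atoms).
Nitrogen count: 1.

1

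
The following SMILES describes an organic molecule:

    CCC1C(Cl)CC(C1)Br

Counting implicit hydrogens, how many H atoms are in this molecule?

Walk through each heavy atom and fill implicit hydrogens from standard valence (C 4, N 3, O 2, S 2, halogen 1):
  atom 1: C, bond orders sum to 1 (valence 4) → 3 H
  atom 2: C, bond orders sum to 2 (valence 4) → 2 H
  atom 3: C, bond orders sum to 3 (valence 4) → 1 H
  atom 4: C, bond orders sum to 3 (valence 4) → 1 H
  atom 5: Cl (halogen, monovalent) → 0 H
  atom 6: C, bond orders sum to 2 (valence 4) → 2 H
  atom 7: C, bond orders sum to 3 (valence 4) → 1 H
  atom 8: C, bond orders sum to 2 (valence 4) → 2 H
  atom 9: Br (halogen, monovalent) → 0 H
Total hydrogens: 12.

12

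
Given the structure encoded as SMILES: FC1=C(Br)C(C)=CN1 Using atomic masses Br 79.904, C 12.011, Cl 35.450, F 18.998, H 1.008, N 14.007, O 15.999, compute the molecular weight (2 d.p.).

178.00 g/mol

First, the molecular formula is C5H5BrFN (counting implicit H from valence).
  Br: 1 × 79.904 = 79.904
  C: 5 × 12.011 = 60.055
  F: 1 × 18.998 = 18.998
  H: 5 × 1.008 = 5.040
  N: 1 × 14.007 = 14.007
Sum: 1×79.904 + 5×12.011 + 1×18.998 + 5×1.008 + 1×14.007 = 178.004 → 178.00 g/mol.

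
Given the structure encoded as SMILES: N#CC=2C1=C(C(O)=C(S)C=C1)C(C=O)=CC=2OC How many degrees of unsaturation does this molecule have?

10

Molecular formula: C13H9NO3S.
DoU = (2C + 2 + N − H − X) / 2, where X is the halogen count and O/S are ignored.
    = (2·13 + 2 + 1 − 9 − 0) / 2 = 20 / 2 = 10.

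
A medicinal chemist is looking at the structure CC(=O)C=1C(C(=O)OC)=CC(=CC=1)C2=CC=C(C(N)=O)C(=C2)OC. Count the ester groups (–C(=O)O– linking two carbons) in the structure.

The ester motif appears at heavy-atom position 6 in the SMILES.
Other groups present: 1 amide, 1 ether, 1 ketone.
Ester count: 1.

1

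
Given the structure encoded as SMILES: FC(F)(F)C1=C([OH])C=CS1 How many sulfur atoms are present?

1

Scan the SMILES for S atoms (remember two-letter symbols like Cl and Br are single atoms).
Sulfur count: 1.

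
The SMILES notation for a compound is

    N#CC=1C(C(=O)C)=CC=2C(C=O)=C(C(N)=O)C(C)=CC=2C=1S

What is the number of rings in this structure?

2

In SMILES, each pair of matching ring-closure digits denotes one ring-closing bond; the number of such bonds equals the number of independent rings.
Ring-closure bonds here: 2.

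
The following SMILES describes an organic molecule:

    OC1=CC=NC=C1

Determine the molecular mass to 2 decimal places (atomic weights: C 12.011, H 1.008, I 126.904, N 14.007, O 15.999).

First, the molecular formula is C5H5NO (counting implicit H from valence).
  C: 5 × 12.011 = 60.055
  H: 5 × 1.008 = 5.040
  N: 1 × 14.007 = 14.007
  O: 1 × 15.999 = 15.999
Sum: 5×12.011 + 5×1.008 + 1×14.007 + 1×15.999 = 95.101 → 95.10 g/mol.

95.10 g/mol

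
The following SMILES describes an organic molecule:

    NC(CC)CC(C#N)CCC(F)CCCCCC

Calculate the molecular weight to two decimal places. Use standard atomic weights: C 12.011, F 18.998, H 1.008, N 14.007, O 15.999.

First, the molecular formula is C15H29FN2 (counting implicit H from valence).
  C: 15 × 12.011 = 180.165
  F: 1 × 18.998 = 18.998
  H: 29 × 1.008 = 29.232
  N: 2 × 14.007 = 28.014
Sum: 15×12.011 + 1×18.998 + 29×1.008 + 2×14.007 = 256.409 → 256.41 g/mol.

256.41 g/mol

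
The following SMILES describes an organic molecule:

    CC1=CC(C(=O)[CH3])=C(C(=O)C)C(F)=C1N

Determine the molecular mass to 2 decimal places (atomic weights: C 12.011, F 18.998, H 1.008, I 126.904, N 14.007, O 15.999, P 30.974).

209.22 g/mol

First, the molecular formula is C11H12FNO2 (counting implicit H from valence).
  C: 11 × 12.011 = 132.121
  F: 1 × 18.998 = 18.998
  H: 12 × 1.008 = 12.096
  N: 1 × 14.007 = 14.007
  O: 2 × 15.999 = 31.998
Sum: 11×12.011 + 1×18.998 + 12×1.008 + 1×14.007 + 2×15.999 = 209.220 → 209.22 g/mol.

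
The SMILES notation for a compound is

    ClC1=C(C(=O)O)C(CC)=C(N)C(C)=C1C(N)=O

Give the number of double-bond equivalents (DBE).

6

Degree of unsaturation = (number of rings) + (number of π bonds).
Ring closures in the SMILES: 1.
π bonds: 5 double bonds (each 1 DoU) → 5 DoU from unsaturation.
Total DoU = 1 + 5 = 6.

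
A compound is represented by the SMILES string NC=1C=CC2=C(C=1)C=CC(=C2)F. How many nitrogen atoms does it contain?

1

Scan the SMILES for N atoms (remember two-letter symbols like Cl and Br are single atoms).
Nitrogen count: 1.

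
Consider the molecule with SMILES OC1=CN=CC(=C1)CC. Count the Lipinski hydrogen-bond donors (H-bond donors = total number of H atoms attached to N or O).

1

Donors: find every N or O and count the H atoms it carries.
  atom 1 (O): bond orders sum to 1 → 1 H
  atom 4 (N): bond orders sum to 3 → 0 H
Lipinski HBD = 1.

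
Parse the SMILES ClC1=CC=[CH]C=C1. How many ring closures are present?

1

In SMILES, each pair of matching ring-closure digits denotes one ring-closing bond; the number of such bonds equals the number of independent rings.
Ring-closure bonds here: 1.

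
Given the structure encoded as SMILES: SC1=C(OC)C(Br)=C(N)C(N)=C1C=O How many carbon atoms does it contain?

8

Count every carbon token in the SMILES (each C, including those in ring-closure positions and inside branches).
Carbon count: 8.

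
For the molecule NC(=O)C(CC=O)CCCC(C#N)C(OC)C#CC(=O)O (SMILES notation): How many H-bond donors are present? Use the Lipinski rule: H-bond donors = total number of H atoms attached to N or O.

Donors: find every N or O and count the H atoms it carries.
  atom 1 (N): bond orders sum to 1 → 2 H
  atom 3 (O): bond orders sum to 2 → 0 H
  atom 7 (O): bond orders sum to 2 → 0 H
  atom 13 (N): bond orders sum to 3 → 0 H
  atom 15 (O): bond orders sum to 2 → 0 H
  atom 20 (O): bond orders sum to 2 → 0 H
  atom 21 (O): bond orders sum to 1 → 1 H
Lipinski HBD = 3.

3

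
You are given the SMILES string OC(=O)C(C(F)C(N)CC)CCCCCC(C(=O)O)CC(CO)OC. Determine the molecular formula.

Walk through each heavy atom and fill implicit hydrogens from standard valence (C 4, N 3, O 2, S 2, halogen 1):
  atom 1: O, bond orders sum to 1 (valence 2) → 1 H
  atom 2: C, bond orders sum to 4 (valence 4) → 0 H
  atom 3: O, bond orders sum to 2 (valence 2) → 0 H
  atom 4: C, bond orders sum to 3 (valence 4) → 1 H
  atom 5: C, bond orders sum to 3 (valence 4) → 1 H
  atom 6: F (halogen, monovalent) → 0 H
  atom 7: C, bond orders sum to 3 (valence 4) → 1 H
  atom 8: N, bond orders sum to 1 (valence 3) → 2 H
  atom 9: C, bond orders sum to 2 (valence 4) → 2 H
  atom 10: C, bond orders sum to 1 (valence 4) → 3 H
  atom 11: C, bond orders sum to 2 (valence 4) → 2 H
  atom 12: C, bond orders sum to 2 (valence 4) → 2 H
  atom 13: C, bond orders sum to 2 (valence 4) → 2 H
  atom 14: C, bond orders sum to 2 (valence 4) → 2 H
  atom 15: C, bond orders sum to 2 (valence 4) → 2 H
  atom 16: C, bond orders sum to 3 (valence 4) → 1 H
  atom 17: C, bond orders sum to 4 (valence 4) → 0 H
  atom 18: O, bond orders sum to 2 (valence 2) → 0 H
  atom 19: O, bond orders sum to 1 (valence 2) → 1 H
  atom 20: C, bond orders sum to 2 (valence 4) → 2 H
  atom 21: C, bond orders sum to 3 (valence 4) → 1 H
  atom 22: C, bond orders sum to 2 (valence 4) → 2 H
  atom 23: O, bond orders sum to 1 (valence 2) → 1 H
  atom 24: O, bond orders sum to 2 (valence 2) → 0 H
  atom 25: C, bond orders sum to 1 (valence 4) → 3 H
Totals → C:17, H:32, F:1, N:1, O:6.

C17H32FNO6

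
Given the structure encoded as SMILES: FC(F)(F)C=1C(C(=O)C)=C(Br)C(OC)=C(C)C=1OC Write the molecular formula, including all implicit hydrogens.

Walk through each heavy atom and fill implicit hydrogens from standard valence (C 4, N 3, O 2, S 2, halogen 1):
  atom 1: F (halogen, monovalent) → 0 H
  atom 2: C, bond orders sum to 4 (valence 4) → 0 H
  atom 3: F (halogen, monovalent) → 0 H
  atom 4: F (halogen, monovalent) → 0 H
  atom 5: C, bond orders sum to 4 (valence 4) → 0 H
  atom 6: C, bond orders sum to 4 (valence 4) → 0 H
  atom 7: C, bond orders sum to 4 (valence 4) → 0 H
  atom 8: O, bond orders sum to 2 (valence 2) → 0 H
  atom 9: C, bond orders sum to 1 (valence 4) → 3 H
  atom 10: C, bond orders sum to 4 (valence 4) → 0 H
  atom 11: Br (halogen, monovalent) → 0 H
  atom 12: C, bond orders sum to 4 (valence 4) → 0 H
  atom 13: O, bond orders sum to 2 (valence 2) → 0 H
  atom 14: C, bond orders sum to 1 (valence 4) → 3 H
  atom 15: C, bond orders sum to 4 (valence 4) → 0 H
  atom 16: C, bond orders sum to 1 (valence 4) → 3 H
  atom 17: C, bond orders sum to 4 (valence 4) → 0 H
  atom 18: O, bond orders sum to 2 (valence 2) → 0 H
  atom 19: C, bond orders sum to 1 (valence 4) → 3 H
Totals → C:12, H:12, Br:1, F:3, O:3.

C12H12BrF3O3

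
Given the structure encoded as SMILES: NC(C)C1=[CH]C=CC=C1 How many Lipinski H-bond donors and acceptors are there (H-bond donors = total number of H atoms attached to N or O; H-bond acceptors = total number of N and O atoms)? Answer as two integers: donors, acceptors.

Donors: find every N or O and count the H atoms it carries.
  atom 1 (N): bond orders sum to 1 → 2 H
Lipinski HBD = 2.
Acceptors: N atoms = 1, O atoms = 0 → HBA = 1.

2, 1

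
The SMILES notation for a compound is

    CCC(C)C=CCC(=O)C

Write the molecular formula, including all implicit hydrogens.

C9H16O

Walk through each heavy atom and fill implicit hydrogens from standard valence (C 4, N 3, O 2, S 2, halogen 1):
  atom 1: C, bond orders sum to 1 (valence 4) → 3 H
  atom 2: C, bond orders sum to 2 (valence 4) → 2 H
  atom 3: C, bond orders sum to 3 (valence 4) → 1 H
  atom 4: C, bond orders sum to 1 (valence 4) → 3 H
  atom 5: C, bond orders sum to 3 (valence 4) → 1 H
  atom 6: C, bond orders sum to 3 (valence 4) → 1 H
  atom 7: C, bond orders sum to 2 (valence 4) → 2 H
  atom 8: C, bond orders sum to 4 (valence 4) → 0 H
  atom 9: O, bond orders sum to 2 (valence 2) → 0 H
  atom 10: C, bond orders sum to 1 (valence 4) → 3 H
Totals → C:9, H:16, O:1.
In Hill order: C9H16O.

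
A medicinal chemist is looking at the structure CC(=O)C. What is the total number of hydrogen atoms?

Walk through each heavy atom and fill implicit hydrogens from standard valence (C 4, N 3, O 2, S 2, halogen 1):
  atom 1: C, bond orders sum to 1 (valence 4) → 3 H
  atom 2: C, bond orders sum to 4 (valence 4) → 0 H
  atom 3: O, bond orders sum to 2 (valence 2) → 0 H
  atom 4: C, bond orders sum to 1 (valence 4) → 3 H
Total hydrogens: 6.

6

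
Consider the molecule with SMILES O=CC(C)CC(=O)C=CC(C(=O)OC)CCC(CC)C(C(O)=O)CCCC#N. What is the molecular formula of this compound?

Walk through each heavy atom and fill implicit hydrogens from standard valence (C 4, N 3, O 2, S 2, halogen 1):
  atom 1: O, bond orders sum to 2 (valence 2) → 0 H
  atom 2: C, bond orders sum to 3 (valence 4) → 1 H
  atom 3: C, bond orders sum to 3 (valence 4) → 1 H
  atom 4: C, bond orders sum to 1 (valence 4) → 3 H
  atom 5: C, bond orders sum to 2 (valence 4) → 2 H
  atom 6: C, bond orders sum to 4 (valence 4) → 0 H
  atom 7: O, bond orders sum to 2 (valence 2) → 0 H
  atom 8: C, bond orders sum to 3 (valence 4) → 1 H
  atom 9: C, bond orders sum to 3 (valence 4) → 1 H
  atom 10: C, bond orders sum to 3 (valence 4) → 1 H
  atom 11: C, bond orders sum to 4 (valence 4) → 0 H
  atom 12: O, bond orders sum to 2 (valence 2) → 0 H
  atom 13: O, bond orders sum to 2 (valence 2) → 0 H
  atom 14: C, bond orders sum to 1 (valence 4) → 3 H
  atom 15: C, bond orders sum to 2 (valence 4) → 2 H
  atom 16: C, bond orders sum to 2 (valence 4) → 2 H
  atom 17: C, bond orders sum to 3 (valence 4) → 1 H
  atom 18: C, bond orders sum to 2 (valence 4) → 2 H
  atom 19: C, bond orders sum to 1 (valence 4) → 3 H
  atom 20: C, bond orders sum to 3 (valence 4) → 1 H
  atom 21: C, bond orders sum to 4 (valence 4) → 0 H
  atom 22: O, bond orders sum to 1 (valence 2) → 1 H
  atom 23: O, bond orders sum to 2 (valence 2) → 0 H
  atom 24: C, bond orders sum to 2 (valence 4) → 2 H
  atom 25: C, bond orders sum to 2 (valence 4) → 2 H
  atom 26: C, bond orders sum to 2 (valence 4) → 2 H
  atom 27: C, bond orders sum to 4 (valence 4) → 0 H
  atom 28: N, bond orders sum to 3 (valence 3) → 0 H
Totals → C:21, H:31, N:1, O:6.

C21H31NO6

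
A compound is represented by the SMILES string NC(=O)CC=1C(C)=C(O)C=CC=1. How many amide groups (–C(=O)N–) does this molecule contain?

1

The amide motif appears at heavy-atom position 2 in the SMILES.
Other groups present: 1 hydroxyl.
Amide count: 1.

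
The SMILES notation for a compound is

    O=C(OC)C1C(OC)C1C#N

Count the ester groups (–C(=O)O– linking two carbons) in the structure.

1

The ester motif appears at heavy-atom position 2 in the SMILES.
Other groups present: 1 ether, 1 nitrile.
Ester count: 1.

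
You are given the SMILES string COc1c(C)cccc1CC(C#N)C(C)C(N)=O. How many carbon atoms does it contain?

14

Count every carbon token in the SMILES (each C, including those in ring-closure positions and inside branches).
Carbon count: 14.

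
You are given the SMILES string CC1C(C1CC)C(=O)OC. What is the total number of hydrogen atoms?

14

Walk through each heavy atom and fill implicit hydrogens from standard valence (C 4, N 3, O 2, S 2, halogen 1):
  atom 1: C, bond orders sum to 1 (valence 4) → 3 H
  atom 2: C, bond orders sum to 3 (valence 4) → 1 H
  atom 3: C, bond orders sum to 3 (valence 4) → 1 H
  atom 4: C, bond orders sum to 3 (valence 4) → 1 H
  atom 5: C, bond orders sum to 2 (valence 4) → 2 H
  atom 6: C, bond orders sum to 1 (valence 4) → 3 H
  atom 7: C, bond orders sum to 4 (valence 4) → 0 H
  atom 8: O, bond orders sum to 2 (valence 2) → 0 H
  atom 9: O, bond orders sum to 2 (valence 2) → 0 H
  atom 10: C, bond orders sum to 1 (valence 4) → 3 H
Total hydrogens: 14.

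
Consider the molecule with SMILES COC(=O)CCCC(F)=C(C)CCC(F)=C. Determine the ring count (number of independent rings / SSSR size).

0

In SMILES, each pair of matching ring-closure digits denotes one ring-closing bond; the number of such bonds equals the number of independent rings.
Ring-closure bonds here: 0.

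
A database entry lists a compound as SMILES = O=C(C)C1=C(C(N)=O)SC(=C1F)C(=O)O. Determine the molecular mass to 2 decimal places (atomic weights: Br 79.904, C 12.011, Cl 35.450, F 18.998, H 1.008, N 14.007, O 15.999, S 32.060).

First, the molecular formula is C8H6FNO4S (counting implicit H from valence).
  C: 8 × 12.011 = 96.088
  F: 1 × 18.998 = 18.998
  H: 6 × 1.008 = 6.048
  N: 1 × 14.007 = 14.007
  O: 4 × 15.999 = 63.996
  S: 1 × 32.060 = 32.060
Sum: 8×12.011 + 1×18.998 + 6×1.008 + 1×14.007 + 4×15.999 + 1×32.060 = 231.197 → 231.20 g/mol.

231.20 g/mol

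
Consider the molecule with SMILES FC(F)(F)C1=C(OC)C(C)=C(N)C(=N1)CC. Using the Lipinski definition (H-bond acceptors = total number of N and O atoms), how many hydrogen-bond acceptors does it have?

N atoms: 2; O atoms: 1.
Lipinski HBA = 2 + 1 = 3.

3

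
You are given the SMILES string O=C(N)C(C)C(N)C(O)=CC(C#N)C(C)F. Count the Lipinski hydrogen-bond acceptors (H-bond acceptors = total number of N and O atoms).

5

N atoms: 3; O atoms: 2.
Lipinski HBA = 3 + 2 = 5.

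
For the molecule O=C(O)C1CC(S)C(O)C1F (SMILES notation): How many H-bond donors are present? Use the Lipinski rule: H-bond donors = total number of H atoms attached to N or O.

2

Donors: find every N or O and count the H atoms it carries.
  atom 1 (O): bond orders sum to 2 → 0 H
  atom 3 (O): bond orders sum to 1 → 1 H
  atom 9 (O): bond orders sum to 1 → 1 H
Lipinski HBD = 2.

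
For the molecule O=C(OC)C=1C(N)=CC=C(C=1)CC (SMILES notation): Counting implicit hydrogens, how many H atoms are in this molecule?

13

Walk through each heavy atom and fill implicit hydrogens from standard valence (C 4, N 3, O 2, S 2, halogen 1):
  atom 1: O, bond orders sum to 2 (valence 2) → 0 H
  atom 2: C, bond orders sum to 4 (valence 4) → 0 H
  atom 3: O, bond orders sum to 2 (valence 2) → 0 H
  atom 4: C, bond orders sum to 1 (valence 4) → 3 H
  atom 5: C, bond orders sum to 4 (valence 4) → 0 H
  atom 6: C, bond orders sum to 4 (valence 4) → 0 H
  atom 7: N, bond orders sum to 1 (valence 3) → 2 H
  atom 8: C, bond orders sum to 3 (valence 4) → 1 H
  atom 9: C, bond orders sum to 3 (valence 4) → 1 H
  atom 10: C, bond orders sum to 4 (valence 4) → 0 H
  atom 11: C, bond orders sum to 3 (valence 4) → 1 H
  atom 12: C, bond orders sum to 2 (valence 4) → 2 H
  atom 13: C, bond orders sum to 1 (valence 4) → 3 H
Total hydrogens: 13.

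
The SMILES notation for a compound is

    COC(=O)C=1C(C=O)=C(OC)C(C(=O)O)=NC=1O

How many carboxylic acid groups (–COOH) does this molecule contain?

The carboxylic acid motif appears at heavy-atom position 13 in the SMILES.
Other groups present: 1 aldehyde, 1 ester, 1 ether, 1 hydroxyl.
Carboxylic acid count: 1.

1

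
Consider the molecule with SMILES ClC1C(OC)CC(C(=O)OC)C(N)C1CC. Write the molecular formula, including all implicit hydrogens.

Walk through each heavy atom and fill implicit hydrogens from standard valence (C 4, N 3, O 2, S 2, halogen 1):
  atom 1: Cl (halogen, monovalent) → 0 H
  atom 2: C, bond orders sum to 3 (valence 4) → 1 H
  atom 3: C, bond orders sum to 3 (valence 4) → 1 H
  atom 4: O, bond orders sum to 2 (valence 2) → 0 H
  atom 5: C, bond orders sum to 1 (valence 4) → 3 H
  atom 6: C, bond orders sum to 2 (valence 4) → 2 H
  atom 7: C, bond orders sum to 3 (valence 4) → 1 H
  atom 8: C, bond orders sum to 4 (valence 4) → 0 H
  atom 9: O, bond orders sum to 2 (valence 2) → 0 H
  atom 10: O, bond orders sum to 2 (valence 2) → 0 H
  atom 11: C, bond orders sum to 1 (valence 4) → 3 H
  atom 12: C, bond orders sum to 3 (valence 4) → 1 H
  atom 13: N, bond orders sum to 1 (valence 3) → 2 H
  atom 14: C, bond orders sum to 3 (valence 4) → 1 H
  atom 15: C, bond orders sum to 2 (valence 4) → 2 H
  atom 16: C, bond orders sum to 1 (valence 4) → 3 H
Totals → C:11, H:20, Cl:1, N:1, O:3.
In Hill order: C11H20ClNO3.

C11H20ClNO3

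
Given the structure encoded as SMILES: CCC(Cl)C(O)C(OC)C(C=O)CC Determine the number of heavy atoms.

14

Every atom symbol written in the SMILES (organic subset) is one heavy atom; implicit H are not written.
Heavy atoms by element → C:10, Cl:1, O:3.
Total: 14.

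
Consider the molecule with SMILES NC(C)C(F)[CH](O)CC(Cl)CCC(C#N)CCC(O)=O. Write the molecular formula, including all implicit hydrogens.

C13H22ClFN2O3

Walk through each heavy atom and fill implicit hydrogens from standard valence (C 4, N 3, O 2, S 2, halogen 1):
  atom 1: N, bond orders sum to 1 (valence 3) → 2 H
  atom 2: C, bond orders sum to 3 (valence 4) → 1 H
  atom 3: C, bond orders sum to 1 (valence 4) → 3 H
  atom 4: C, bond orders sum to 3 (valence 4) → 1 H
  atom 5: F (halogen, monovalent) → 0 H
  atom 6: C with explicit H count 1
  atom 7: O, bond orders sum to 1 (valence 2) → 1 H
  atom 8: C, bond orders sum to 2 (valence 4) → 2 H
  atom 9: C, bond orders sum to 3 (valence 4) → 1 H
  atom 10: Cl (halogen, monovalent) → 0 H
  atom 11: C, bond orders sum to 2 (valence 4) → 2 H
  atom 12: C, bond orders sum to 2 (valence 4) → 2 H
  atom 13: C, bond orders sum to 3 (valence 4) → 1 H
  atom 14: C, bond orders sum to 4 (valence 4) → 0 H
  atom 15: N, bond orders sum to 3 (valence 3) → 0 H
  atom 16: C, bond orders sum to 2 (valence 4) → 2 H
  atom 17: C, bond orders sum to 2 (valence 4) → 2 H
  atom 18: C, bond orders sum to 4 (valence 4) → 0 H
  atom 19: O, bond orders sum to 1 (valence 2) → 1 H
  atom 20: O, bond orders sum to 2 (valence 2) → 0 H
Totals → C:13, H:22, Cl:1, F:1, N:2, O:3.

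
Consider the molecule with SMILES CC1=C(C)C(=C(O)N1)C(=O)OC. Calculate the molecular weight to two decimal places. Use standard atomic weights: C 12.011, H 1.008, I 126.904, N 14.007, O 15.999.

First, the molecular formula is C8H11NO3 (counting implicit H from valence).
  C: 8 × 12.011 = 96.088
  H: 11 × 1.008 = 11.088
  N: 1 × 14.007 = 14.007
  O: 3 × 15.999 = 47.997
Sum: 8×12.011 + 11×1.008 + 1×14.007 + 3×15.999 = 169.180 → 169.18 g/mol.

169.18 g/mol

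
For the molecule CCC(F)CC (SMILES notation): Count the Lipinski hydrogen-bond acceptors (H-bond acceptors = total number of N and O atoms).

N atoms: 0; O atoms: 0.
Lipinski HBA = 0 + 0 = 0.

0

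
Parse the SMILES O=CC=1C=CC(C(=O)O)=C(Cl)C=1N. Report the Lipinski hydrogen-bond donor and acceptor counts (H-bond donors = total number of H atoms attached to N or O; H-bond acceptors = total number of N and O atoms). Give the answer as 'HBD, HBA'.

Donors: find every N or O and count the H atoms it carries.
  atom 1 (O): bond orders sum to 2 → 0 H
  atom 8 (O): bond orders sum to 2 → 0 H
  atom 9 (O): bond orders sum to 1 → 1 H
  atom 13 (N): bond orders sum to 1 → 2 H
Lipinski HBD = 3.
Acceptors: N atoms = 1, O atoms = 3 → HBA = 4.

3, 4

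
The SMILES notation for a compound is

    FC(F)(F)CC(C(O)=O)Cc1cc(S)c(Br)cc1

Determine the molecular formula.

C11H10BrF3O2S

Walk through each heavy atom and fill implicit hydrogens from standard valence (C 4, N 3, O 2, S 2, halogen 1); for lowercase aromatic atoms, an aromatic c carries 1 H when it has two neighbours and 0 H with three, and aromatic n carries 0 H:
  atom 1: F (halogen, monovalent) → 0 H
  atom 2: C, bond orders sum to 4 (valence 4) → 0 H
  atom 3: F (halogen, monovalent) → 0 H
  atom 4: F (halogen, monovalent) → 0 H
  atom 5: C, bond orders sum to 2 (valence 4) → 2 H
  atom 6: C, bond orders sum to 3 (valence 4) → 1 H
  atom 7: C, bond orders sum to 4 (valence 4) → 0 H
  atom 8: O, bond orders sum to 1 (valence 2) → 1 H
  atom 9: O, bond orders sum to 2 (valence 2) → 0 H
  atom 10: C, bond orders sum to 2 (valence 4) → 2 H
  atom 11: aromatic c, 3 neighbours → 0 H
  atom 12: aromatic c, 2 neighbours → 1 H
  atom 13: aromatic c, 3 neighbours → 0 H
  atom 14: S, bond orders sum to 1 (valence 2) → 1 H
  atom 15: aromatic c, 3 neighbours → 0 H
  atom 16: Br (halogen, monovalent) → 0 H
  atom 17: aromatic c, 2 neighbours → 1 H
  atom 18: aromatic c, 2 neighbours → 1 H
Totals → C:11, H:10, Br:1, F:3, O:2, S:1.
In Hill order: C11H10BrF3O2S.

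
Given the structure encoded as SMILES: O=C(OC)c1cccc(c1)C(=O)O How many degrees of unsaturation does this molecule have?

6

Molecular formula: C9H8O4.
DoU = (2C + 2 + N − H − X) / 2, where X is the halogen count and O/S are ignored.
    = (2·9 + 2 + 0 − 8 − 0) / 2 = 12 / 2 = 6.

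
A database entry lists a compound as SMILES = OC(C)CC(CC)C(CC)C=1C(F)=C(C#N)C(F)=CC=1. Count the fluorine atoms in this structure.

Scan the SMILES for F atoms (remember two-letter symbols like Cl and Br are single atoms).
Fluorine count: 2.

2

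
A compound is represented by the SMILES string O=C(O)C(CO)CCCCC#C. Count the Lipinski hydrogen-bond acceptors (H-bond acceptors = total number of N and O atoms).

3

N atoms: 0; O atoms: 3.
Lipinski HBA = 0 + 3 = 3.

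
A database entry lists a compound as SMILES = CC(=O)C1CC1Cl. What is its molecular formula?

C5H7ClO

Walk through each heavy atom and fill implicit hydrogens from standard valence (C 4, N 3, O 2, S 2, halogen 1):
  atom 1: C, bond orders sum to 1 (valence 4) → 3 H
  atom 2: C, bond orders sum to 4 (valence 4) → 0 H
  atom 3: O, bond orders sum to 2 (valence 2) → 0 H
  atom 4: C, bond orders sum to 3 (valence 4) → 1 H
  atom 5: C, bond orders sum to 2 (valence 4) → 2 H
  atom 6: C, bond orders sum to 3 (valence 4) → 1 H
  atom 7: Cl (halogen, monovalent) → 0 H
Totals → C:5, H:7, Cl:1, O:1.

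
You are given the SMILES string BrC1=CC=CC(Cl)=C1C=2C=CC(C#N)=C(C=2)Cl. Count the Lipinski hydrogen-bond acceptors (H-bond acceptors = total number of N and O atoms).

N atoms: 1; O atoms: 0.
Lipinski HBA = 1 + 0 = 1.

1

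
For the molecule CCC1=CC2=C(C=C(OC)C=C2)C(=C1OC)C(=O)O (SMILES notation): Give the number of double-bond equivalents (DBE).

8

Molecular formula: C15H16O4.
DoU = (2C + 2 + N − H − X) / 2, where X is the halogen count and O/S are ignored.
    = (2·15 + 2 + 0 − 16 − 0) / 2 = 16 / 2 = 8.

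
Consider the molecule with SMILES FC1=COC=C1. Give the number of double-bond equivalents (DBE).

Degree of unsaturation = (number of rings) + (number of π bonds).
Ring closures in the SMILES: 1.
π bonds: 2 double bonds (each 1 DoU) → 2 DoU from unsaturation.
Total DoU = 1 + 2 = 3.

3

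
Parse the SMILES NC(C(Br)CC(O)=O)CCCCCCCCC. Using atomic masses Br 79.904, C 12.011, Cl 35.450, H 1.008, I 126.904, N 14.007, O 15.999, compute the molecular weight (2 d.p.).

308.26 g/mol

First, the molecular formula is C13H26BrNO2 (counting implicit H from valence).
  Br: 1 × 79.904 = 79.904
  C: 13 × 12.011 = 156.143
  H: 26 × 1.008 = 26.208
  N: 1 × 14.007 = 14.007
  O: 2 × 15.999 = 31.998
Sum: 1×79.904 + 13×12.011 + 26×1.008 + 1×14.007 + 2×15.999 = 308.260 → 308.26 g/mol.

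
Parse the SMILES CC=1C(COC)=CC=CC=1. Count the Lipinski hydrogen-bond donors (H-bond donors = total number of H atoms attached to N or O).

0

Donors: find every N or O and count the H atoms it carries.
  atom 5 (O): bond orders sum to 2 → 0 H
Lipinski HBD = 0.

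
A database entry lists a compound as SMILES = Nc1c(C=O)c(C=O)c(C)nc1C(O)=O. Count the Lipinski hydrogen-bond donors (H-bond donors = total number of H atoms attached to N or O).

3

Donors: find every N or O and count the H atoms it carries.
  atom 1 (N): bond orders sum to 1 → 2 H
  atom 5 (O): bond orders sum to 2 → 0 H
  atom 8 (O): bond orders sum to 2 → 0 H
  atom 11 (N): bond orders sum to 3 → 0 H
  atom 14 (O): bond orders sum to 1 → 1 H
  atom 15 (O): bond orders sum to 2 → 0 H
Lipinski HBD = 3.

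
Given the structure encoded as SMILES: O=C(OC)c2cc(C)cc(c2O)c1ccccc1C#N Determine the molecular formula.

C16H13NO3

Walk through each heavy atom and fill implicit hydrogens from standard valence (C 4, N 3, O 2, S 2, halogen 1); for lowercase aromatic atoms, an aromatic c carries 1 H when it has two neighbours and 0 H with three, and aromatic n carries 0 H:
  atom 1: O, bond orders sum to 2 (valence 2) → 0 H
  atom 2: C, bond orders sum to 4 (valence 4) → 0 H
  atom 3: O, bond orders sum to 2 (valence 2) → 0 H
  atom 4: C, bond orders sum to 1 (valence 4) → 3 H
  atom 5: aromatic c, 3 neighbours → 0 H
  atom 6: aromatic c, 2 neighbours → 1 H
  atom 7: aromatic c, 3 neighbours → 0 H
  atom 8: C, bond orders sum to 1 (valence 4) → 3 H
  atom 9: aromatic c, 2 neighbours → 1 H
  atom 10: aromatic c, 3 neighbours → 0 H
  atom 11: aromatic c, 3 neighbours → 0 H
  atom 12: O, bond orders sum to 1 (valence 2) → 1 H
  atom 13: aromatic c, 3 neighbours → 0 H
  atom 14: aromatic c, 2 neighbours → 1 H
  atom 15: aromatic c, 2 neighbours → 1 H
  atom 16: aromatic c, 2 neighbours → 1 H
  atom 17: aromatic c, 2 neighbours → 1 H
  atom 18: aromatic c, 3 neighbours → 0 H
  atom 19: C, bond orders sum to 4 (valence 4) → 0 H
  atom 20: N, bond orders sum to 3 (valence 3) → 0 H
Totals → C:16, H:13, N:1, O:3.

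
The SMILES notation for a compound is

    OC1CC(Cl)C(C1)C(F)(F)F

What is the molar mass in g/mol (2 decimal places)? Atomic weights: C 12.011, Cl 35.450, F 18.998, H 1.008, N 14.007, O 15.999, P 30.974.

First, the molecular formula is C6H8ClF3O (counting implicit H from valence).
  C: 6 × 12.011 = 72.066
  Cl: 1 × 35.450 = 35.450
  F: 3 × 18.998 = 56.994
  H: 8 × 1.008 = 8.064
  O: 1 × 15.999 = 15.999
Sum: 6×12.011 + 1×35.450 + 3×18.998 + 8×1.008 + 1×15.999 = 188.573 → 188.57 g/mol.

188.57 g/mol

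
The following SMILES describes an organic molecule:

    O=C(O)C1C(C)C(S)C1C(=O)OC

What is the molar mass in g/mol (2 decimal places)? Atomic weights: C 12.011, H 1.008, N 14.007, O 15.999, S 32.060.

204.24 g/mol

First, the molecular formula is C8H12O4S (counting implicit H from valence).
  C: 8 × 12.011 = 96.088
  H: 12 × 1.008 = 12.096
  O: 4 × 15.999 = 63.996
  S: 1 × 32.060 = 32.060
Sum: 8×12.011 + 12×1.008 + 4×15.999 + 1×32.060 = 204.240 → 204.24 g/mol.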